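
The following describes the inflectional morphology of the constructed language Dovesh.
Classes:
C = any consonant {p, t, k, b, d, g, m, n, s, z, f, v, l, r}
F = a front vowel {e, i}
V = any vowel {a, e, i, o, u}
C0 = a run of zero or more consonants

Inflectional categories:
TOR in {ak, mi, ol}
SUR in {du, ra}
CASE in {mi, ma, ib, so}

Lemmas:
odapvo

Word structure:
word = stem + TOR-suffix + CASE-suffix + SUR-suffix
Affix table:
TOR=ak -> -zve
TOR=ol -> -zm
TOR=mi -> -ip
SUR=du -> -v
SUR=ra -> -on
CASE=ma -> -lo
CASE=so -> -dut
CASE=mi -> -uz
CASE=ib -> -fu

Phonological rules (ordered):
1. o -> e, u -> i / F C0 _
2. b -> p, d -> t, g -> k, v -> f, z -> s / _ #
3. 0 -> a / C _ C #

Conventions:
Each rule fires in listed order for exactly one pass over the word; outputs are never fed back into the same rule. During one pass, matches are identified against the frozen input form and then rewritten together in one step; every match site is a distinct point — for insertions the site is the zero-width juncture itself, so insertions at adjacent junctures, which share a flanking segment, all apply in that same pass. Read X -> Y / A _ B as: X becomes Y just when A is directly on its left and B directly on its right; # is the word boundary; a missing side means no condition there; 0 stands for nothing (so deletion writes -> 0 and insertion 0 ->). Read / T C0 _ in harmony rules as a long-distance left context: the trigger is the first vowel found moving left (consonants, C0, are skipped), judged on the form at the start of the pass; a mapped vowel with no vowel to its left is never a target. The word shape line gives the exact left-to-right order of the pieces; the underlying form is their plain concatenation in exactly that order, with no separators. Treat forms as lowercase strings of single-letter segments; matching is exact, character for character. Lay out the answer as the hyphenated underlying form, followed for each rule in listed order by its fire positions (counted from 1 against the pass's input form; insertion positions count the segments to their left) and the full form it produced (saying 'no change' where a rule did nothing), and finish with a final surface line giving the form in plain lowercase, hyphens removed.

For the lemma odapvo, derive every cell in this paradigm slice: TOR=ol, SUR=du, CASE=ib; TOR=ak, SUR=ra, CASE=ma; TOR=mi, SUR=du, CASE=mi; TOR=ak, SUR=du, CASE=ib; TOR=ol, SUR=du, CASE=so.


cell TOR=ol, SUR=du, CASE=ib:
underlying: odapvo-zm-fu-v
1. o -> e, u -> i / F C0 _: no change
2. b -> p, d -> t, g -> k, v -> f, z -> s / _ #: fires at position(s) 11: odapvozmfuf
3. 0 -> a / C _ C #: no change
surface: odapvozmfuf

cell TOR=ak, SUR=ra, CASE=ma:
underlying: odapvo-zve-lo-on
1. o -> e, u -> i / F C0 _: fires at position(s) 11: odapvozveleon
2. b -> p, d -> t, g -> k, v -> f, z -> s / _ #: no change
3. 0 -> a / C _ C #: no change
surface: odapvozveleon

cell TOR=mi, SUR=du, CASE=mi:
underlying: odapvo-ip-uz-v
1. o -> e, u -> i / F C0 _: fires at position(s) 9: odapvoipizv
2. b -> p, d -> t, g -> k, v -> f, z -> s / _ #: fires at position(s) 11: odapvoipizf
3. 0 -> a / C _ C #: inserts after position(s) 10: odapvoipizaf
surface: odapvoipizaf

cell TOR=ak, SUR=du, CASE=ib:
underlying: odapvo-zve-fu-v
1. o -> e, u -> i / F C0 _: fires at position(s) 11: odapvozvefiv
2. b -> p, d -> t, g -> k, v -> f, z -> s / _ #: fires at position(s) 12: odapvozvefif
3. 0 -> a / C _ C #: no change
surface: odapvozvefif

cell TOR=ol, SUR=du, CASE=so:
underlying: odapvo-zm-dut-v
1. o -> e, u -> i / F C0 _: no change
2. b -> p, d -> t, g -> k, v -> f, z -> s / _ #: fires at position(s) 12: odapvozmdutf
3. 0 -> a / C _ C #: inserts after position(s) 11: odapvozmdutaf
surface: odapvozmdutaf


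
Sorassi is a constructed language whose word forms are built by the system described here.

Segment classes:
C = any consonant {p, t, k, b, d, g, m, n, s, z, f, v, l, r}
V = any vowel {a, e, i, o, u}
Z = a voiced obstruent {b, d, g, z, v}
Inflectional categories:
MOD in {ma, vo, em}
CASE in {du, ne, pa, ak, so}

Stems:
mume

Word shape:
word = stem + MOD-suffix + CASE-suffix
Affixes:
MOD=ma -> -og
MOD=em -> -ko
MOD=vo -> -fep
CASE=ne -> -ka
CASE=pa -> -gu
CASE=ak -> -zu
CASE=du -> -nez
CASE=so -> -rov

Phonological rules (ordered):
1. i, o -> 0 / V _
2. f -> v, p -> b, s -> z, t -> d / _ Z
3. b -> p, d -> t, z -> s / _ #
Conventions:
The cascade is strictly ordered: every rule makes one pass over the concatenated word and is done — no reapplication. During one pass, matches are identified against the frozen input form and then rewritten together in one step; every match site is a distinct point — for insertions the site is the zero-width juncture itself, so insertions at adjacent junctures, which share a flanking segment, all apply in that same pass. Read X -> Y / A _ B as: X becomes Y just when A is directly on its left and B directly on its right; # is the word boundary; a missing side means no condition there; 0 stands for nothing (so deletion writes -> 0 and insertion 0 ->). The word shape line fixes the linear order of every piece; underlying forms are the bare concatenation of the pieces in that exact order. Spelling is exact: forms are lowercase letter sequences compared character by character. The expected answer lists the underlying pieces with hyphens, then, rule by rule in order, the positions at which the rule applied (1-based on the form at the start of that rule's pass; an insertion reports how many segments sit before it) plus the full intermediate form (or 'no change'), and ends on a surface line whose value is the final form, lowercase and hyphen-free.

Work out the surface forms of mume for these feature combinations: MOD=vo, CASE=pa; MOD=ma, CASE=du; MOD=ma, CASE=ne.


cell MOD=vo, CASE=pa:
underlying: mume-fep-gu
1. i, o -> 0 / V _: no change
2. f -> v, p -> b, s -> z, t -> d / _ Z: fires at position(s) 7: mumefebgu
3. b -> p, d -> t, z -> s / _ #: no change
surface: mumefebgu

cell MOD=ma, CASE=du:
underlying: mume-og-nez
1. i, o -> 0 / V _: fires at position(s) 5: mumegnez
2. f -> v, p -> b, s -> z, t -> d / _ Z: no change
3. b -> p, d -> t, z -> s / _ #: fires at position(s) 8: mumegnes
surface: mumegnes

cell MOD=ma, CASE=ne:
underlying: mume-og-ka
1. i, o -> 0 / V _: fires at position(s) 5: mumegka
2. f -> v, p -> b, s -> z, t -> d / _ Z: no change
3. b -> p, d -> t, z -> s / _ #: no change
surface: mumegka


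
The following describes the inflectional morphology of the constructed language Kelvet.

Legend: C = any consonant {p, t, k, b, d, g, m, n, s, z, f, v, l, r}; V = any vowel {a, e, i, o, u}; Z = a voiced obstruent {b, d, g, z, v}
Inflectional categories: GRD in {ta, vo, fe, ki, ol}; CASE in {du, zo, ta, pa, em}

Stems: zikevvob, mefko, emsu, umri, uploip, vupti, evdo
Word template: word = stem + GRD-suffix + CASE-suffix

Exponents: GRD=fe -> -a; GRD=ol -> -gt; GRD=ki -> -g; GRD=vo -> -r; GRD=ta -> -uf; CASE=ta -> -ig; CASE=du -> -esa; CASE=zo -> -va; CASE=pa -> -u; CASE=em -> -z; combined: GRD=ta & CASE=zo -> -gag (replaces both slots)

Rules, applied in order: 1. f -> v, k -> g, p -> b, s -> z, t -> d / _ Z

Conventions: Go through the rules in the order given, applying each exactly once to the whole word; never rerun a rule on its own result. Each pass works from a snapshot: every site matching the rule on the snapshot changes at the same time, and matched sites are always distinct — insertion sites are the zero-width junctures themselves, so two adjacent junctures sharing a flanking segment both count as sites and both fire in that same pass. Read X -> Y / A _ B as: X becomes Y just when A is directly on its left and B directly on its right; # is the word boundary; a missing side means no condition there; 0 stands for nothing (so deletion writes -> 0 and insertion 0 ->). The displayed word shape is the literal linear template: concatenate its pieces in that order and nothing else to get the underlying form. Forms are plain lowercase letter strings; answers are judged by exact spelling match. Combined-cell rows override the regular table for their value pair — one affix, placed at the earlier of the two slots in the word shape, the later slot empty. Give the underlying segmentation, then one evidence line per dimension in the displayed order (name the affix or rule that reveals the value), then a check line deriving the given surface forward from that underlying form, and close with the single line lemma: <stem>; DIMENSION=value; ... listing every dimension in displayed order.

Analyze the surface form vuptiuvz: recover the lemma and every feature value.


underlying: vupti-uf-z
GRD=ta - signalled by the affix -uf
CASE=em - signalled by the affix -z
check: vuptiufz -> vuptiuvz
lemma: vupti; GRD=ta; CASE=em


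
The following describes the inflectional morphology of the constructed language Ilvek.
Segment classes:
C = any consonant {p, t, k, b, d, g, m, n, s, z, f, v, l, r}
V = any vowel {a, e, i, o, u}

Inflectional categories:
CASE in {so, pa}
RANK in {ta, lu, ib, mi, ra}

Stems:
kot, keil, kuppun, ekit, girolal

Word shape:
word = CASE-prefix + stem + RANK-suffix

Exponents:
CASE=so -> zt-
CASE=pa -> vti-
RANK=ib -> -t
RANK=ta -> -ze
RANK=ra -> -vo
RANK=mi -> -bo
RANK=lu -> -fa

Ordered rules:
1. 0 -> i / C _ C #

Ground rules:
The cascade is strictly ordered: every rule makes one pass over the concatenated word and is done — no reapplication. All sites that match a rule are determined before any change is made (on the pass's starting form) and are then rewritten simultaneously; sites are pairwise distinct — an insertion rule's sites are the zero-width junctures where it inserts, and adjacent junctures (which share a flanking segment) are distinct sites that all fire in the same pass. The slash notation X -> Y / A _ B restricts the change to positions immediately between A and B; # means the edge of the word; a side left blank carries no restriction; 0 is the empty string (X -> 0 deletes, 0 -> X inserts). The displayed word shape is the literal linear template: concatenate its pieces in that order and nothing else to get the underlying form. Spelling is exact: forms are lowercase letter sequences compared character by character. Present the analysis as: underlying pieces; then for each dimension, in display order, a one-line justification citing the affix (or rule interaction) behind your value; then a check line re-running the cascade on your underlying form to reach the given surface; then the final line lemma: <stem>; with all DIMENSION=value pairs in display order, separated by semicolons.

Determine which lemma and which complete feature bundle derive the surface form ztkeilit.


underlying: zt-keil-t
CASE=so - signalled by the affix zt-
RANK=ib - signalled by the affix -t
check: ztkeilt -> ztkeilit
lemma: keil; CASE=so; RANK=ib


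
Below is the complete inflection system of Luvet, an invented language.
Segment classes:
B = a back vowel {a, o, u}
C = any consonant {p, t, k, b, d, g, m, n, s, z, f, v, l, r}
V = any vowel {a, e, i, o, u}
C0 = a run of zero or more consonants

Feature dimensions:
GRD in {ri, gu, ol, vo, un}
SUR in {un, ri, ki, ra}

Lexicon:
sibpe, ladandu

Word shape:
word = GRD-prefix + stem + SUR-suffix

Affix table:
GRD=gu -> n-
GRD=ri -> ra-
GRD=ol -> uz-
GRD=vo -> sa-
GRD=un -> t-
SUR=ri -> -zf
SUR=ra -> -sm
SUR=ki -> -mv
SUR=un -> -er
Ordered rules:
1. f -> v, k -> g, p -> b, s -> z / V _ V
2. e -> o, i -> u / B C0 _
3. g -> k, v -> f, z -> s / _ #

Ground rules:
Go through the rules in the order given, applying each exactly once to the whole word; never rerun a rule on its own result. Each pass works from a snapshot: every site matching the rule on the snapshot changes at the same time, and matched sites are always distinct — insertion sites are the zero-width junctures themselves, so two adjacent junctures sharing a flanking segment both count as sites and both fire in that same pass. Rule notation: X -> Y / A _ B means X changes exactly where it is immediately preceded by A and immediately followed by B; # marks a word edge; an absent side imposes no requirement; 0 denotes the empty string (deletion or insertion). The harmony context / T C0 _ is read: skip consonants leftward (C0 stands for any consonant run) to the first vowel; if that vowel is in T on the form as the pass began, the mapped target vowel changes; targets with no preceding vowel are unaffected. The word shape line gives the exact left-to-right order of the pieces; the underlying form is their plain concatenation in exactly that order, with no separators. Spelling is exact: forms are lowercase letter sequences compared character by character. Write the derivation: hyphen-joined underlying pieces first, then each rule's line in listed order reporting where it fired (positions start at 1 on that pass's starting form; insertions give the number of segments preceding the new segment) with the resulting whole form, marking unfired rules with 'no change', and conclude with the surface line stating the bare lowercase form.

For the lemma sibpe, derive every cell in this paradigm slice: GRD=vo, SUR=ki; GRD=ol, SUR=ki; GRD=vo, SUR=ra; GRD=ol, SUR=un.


cell GRD=vo, SUR=ki:
underlying: sa-sibpe-mv
1. f -> v, k -> g, p -> b, s -> z / V _ V: fires at position(s) 3: sazibpemv
2. e -> o, i -> u / B C0 _: fires at position(s) 4: sazubpemv
3. g -> k, v -> f, z -> s / _ #: fires at position(s) 9: sazubpemf
surface: sazubpemf

cell GRD=ol, SUR=ki:
underlying: uz-sibpe-mv
1. f -> v, k -> g, p -> b, s -> z / V _ V: no change
2. e -> o, i -> u / B C0 _: fires at position(s) 4: uzsubpemv
3. g -> k, v -> f, z -> s / _ #: fires at position(s) 9: uzsubpemf
surface: uzsubpemf

cell GRD=vo, SUR=ra:
underlying: sa-sibpe-sm
1. f -> v, k -> g, p -> b, s -> z / V _ V: fires at position(s) 3: sazibpesm
2. e -> o, i -> u / B C0 _: fires at position(s) 4: sazubpesm
3. g -> k, v -> f, z -> s / _ #: no change
surface: sazubpesm

cell GRD=ol, SUR=un:
underlying: uz-sibpe-er
1. f -> v, k -> g, p -> b, s -> z / V _ V: no change
2. e -> o, i -> u / B C0 _: fires at position(s) 4: uzsubpeer
3. g -> k, v -> f, z -> s / _ #: no change
surface: uzsubpeer


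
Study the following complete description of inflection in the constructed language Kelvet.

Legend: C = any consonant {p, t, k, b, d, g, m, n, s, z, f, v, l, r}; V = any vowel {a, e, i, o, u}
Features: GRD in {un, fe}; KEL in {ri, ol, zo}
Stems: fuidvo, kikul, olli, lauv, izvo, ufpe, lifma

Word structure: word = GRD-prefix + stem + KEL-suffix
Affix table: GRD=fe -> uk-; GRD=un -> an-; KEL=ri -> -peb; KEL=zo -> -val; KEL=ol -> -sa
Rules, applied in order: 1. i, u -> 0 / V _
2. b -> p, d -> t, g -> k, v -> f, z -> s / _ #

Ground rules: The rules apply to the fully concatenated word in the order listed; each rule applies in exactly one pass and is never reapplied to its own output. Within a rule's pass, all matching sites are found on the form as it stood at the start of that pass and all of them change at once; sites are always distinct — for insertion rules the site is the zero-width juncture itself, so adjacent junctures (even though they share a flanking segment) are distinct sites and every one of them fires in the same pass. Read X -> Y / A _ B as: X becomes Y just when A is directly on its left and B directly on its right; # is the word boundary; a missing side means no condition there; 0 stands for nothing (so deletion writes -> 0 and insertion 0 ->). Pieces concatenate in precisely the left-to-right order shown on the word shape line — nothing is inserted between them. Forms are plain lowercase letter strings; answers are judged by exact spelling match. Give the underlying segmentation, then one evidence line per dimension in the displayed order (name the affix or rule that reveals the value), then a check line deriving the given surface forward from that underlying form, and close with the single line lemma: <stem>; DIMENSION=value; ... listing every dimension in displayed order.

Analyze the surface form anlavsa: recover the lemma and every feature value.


underlying: an-lauv-sa
GRD=un - signalled by the affix an-
KEL=ol - signalled by the affix -sa
check: anlauvsa -> anlavsa -> anlavsa
lemma: lauv; GRD=un; KEL=ol


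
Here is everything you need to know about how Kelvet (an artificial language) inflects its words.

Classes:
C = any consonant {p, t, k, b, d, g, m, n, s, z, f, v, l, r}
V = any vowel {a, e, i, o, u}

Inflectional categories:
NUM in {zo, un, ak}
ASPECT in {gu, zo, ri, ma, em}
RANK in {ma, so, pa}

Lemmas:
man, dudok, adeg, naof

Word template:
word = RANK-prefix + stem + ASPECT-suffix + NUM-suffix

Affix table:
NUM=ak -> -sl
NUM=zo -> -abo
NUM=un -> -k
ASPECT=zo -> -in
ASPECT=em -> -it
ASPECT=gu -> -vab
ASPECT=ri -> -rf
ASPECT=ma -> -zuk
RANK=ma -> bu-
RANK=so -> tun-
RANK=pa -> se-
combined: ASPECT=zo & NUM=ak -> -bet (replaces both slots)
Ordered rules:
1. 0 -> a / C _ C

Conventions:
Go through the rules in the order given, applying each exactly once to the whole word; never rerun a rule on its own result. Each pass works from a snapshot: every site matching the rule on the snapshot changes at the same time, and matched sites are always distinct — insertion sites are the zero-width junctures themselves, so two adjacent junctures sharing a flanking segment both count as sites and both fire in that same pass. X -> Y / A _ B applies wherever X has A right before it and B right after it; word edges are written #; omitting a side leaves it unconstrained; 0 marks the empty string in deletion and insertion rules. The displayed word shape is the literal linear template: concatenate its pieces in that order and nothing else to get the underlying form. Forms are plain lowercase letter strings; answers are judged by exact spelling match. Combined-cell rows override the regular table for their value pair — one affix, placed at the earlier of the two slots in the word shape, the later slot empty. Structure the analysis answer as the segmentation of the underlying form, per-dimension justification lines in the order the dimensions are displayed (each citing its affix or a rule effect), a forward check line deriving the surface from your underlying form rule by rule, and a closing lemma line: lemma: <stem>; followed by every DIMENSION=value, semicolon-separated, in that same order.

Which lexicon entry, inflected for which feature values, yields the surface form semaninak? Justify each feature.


underlying: se-man-in-k
NUM=un - signalled by the affix -k
ASPECT=zo - signalled by the affix -in
RANK=pa - signalled by the affix se-
check: semanink -> semaninak
lemma: man; NUM=un; ASPECT=zo; RANK=pa


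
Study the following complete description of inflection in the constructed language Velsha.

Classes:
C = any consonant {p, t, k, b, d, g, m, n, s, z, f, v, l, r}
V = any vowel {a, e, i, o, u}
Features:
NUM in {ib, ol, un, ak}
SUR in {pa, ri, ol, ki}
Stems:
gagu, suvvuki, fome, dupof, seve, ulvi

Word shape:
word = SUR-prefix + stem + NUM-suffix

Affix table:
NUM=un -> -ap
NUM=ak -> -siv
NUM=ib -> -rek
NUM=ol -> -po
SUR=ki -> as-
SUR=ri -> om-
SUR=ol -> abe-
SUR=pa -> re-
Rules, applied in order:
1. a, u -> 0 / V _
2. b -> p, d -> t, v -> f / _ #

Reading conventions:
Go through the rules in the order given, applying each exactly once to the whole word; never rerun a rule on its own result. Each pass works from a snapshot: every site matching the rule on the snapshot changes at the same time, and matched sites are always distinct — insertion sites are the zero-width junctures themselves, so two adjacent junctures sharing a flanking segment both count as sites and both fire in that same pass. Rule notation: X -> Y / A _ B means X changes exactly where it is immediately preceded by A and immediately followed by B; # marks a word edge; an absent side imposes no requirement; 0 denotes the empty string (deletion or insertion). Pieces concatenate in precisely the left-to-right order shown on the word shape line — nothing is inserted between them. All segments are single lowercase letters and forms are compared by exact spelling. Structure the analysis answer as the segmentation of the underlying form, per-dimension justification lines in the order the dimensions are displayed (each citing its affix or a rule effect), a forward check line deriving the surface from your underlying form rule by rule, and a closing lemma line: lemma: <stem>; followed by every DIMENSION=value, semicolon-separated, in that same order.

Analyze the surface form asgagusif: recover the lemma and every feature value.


underlying: as-gagu-siv
NUM=ak - signalled by the affix -siv
SUR=ki - signalled by the affix as-
check: asgagusiv -> asgagusiv -> asgagusif
lemma: gagu; NUM=ak; SUR=ki


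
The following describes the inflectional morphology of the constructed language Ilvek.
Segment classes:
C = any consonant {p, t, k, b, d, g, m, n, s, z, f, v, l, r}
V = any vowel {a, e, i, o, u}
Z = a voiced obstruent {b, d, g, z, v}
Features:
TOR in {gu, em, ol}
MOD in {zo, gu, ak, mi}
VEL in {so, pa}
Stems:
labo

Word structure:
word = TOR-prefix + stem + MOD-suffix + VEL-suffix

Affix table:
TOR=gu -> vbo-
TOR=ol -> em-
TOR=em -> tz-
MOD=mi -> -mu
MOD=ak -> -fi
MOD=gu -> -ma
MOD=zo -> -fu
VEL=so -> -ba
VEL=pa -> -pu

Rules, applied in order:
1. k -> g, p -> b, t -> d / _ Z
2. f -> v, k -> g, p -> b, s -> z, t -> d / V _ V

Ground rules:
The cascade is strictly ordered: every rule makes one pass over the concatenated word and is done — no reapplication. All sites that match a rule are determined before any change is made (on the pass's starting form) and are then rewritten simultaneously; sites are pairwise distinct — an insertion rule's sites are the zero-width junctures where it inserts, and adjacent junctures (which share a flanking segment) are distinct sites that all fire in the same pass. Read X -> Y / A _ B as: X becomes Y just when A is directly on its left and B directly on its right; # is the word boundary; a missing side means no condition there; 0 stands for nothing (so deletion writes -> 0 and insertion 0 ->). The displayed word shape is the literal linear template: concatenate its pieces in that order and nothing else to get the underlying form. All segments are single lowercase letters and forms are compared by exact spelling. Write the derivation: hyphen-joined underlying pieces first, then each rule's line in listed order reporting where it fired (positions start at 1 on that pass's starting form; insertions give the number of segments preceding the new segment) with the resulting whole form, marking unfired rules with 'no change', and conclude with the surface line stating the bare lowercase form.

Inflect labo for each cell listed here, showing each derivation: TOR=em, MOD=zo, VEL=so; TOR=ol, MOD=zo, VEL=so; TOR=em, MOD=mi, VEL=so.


cell TOR=em, MOD=zo, VEL=so:
underlying: tz-labo-fu-ba
1. k -> g, p -> b, t -> d / _ Z: fires at position(s) 1: dzlabofuba
2. f -> v, k -> g, p -> b, s -> z, t -> d / V _ V: fires at position(s) 7: dzlabovuba
surface: dzlabovuba

cell TOR=ol, MOD=zo, VEL=so:
underlying: em-labo-fu-ba
1. k -> g, p -> b, t -> d / _ Z: no change
2. f -> v, k -> g, p -> b, s -> z, t -> d / V _ V: fires at position(s) 7: emlabovuba
surface: emlabovuba

cell TOR=em, MOD=mi, VEL=so:
underlying: tz-labo-mu-ba
1. k -> g, p -> b, t -> d / _ Z: fires at position(s) 1: dzlabomuba
2. f -> v, k -> g, p -> b, s -> z, t -> d / V _ V: no change
surface: dzlabomuba


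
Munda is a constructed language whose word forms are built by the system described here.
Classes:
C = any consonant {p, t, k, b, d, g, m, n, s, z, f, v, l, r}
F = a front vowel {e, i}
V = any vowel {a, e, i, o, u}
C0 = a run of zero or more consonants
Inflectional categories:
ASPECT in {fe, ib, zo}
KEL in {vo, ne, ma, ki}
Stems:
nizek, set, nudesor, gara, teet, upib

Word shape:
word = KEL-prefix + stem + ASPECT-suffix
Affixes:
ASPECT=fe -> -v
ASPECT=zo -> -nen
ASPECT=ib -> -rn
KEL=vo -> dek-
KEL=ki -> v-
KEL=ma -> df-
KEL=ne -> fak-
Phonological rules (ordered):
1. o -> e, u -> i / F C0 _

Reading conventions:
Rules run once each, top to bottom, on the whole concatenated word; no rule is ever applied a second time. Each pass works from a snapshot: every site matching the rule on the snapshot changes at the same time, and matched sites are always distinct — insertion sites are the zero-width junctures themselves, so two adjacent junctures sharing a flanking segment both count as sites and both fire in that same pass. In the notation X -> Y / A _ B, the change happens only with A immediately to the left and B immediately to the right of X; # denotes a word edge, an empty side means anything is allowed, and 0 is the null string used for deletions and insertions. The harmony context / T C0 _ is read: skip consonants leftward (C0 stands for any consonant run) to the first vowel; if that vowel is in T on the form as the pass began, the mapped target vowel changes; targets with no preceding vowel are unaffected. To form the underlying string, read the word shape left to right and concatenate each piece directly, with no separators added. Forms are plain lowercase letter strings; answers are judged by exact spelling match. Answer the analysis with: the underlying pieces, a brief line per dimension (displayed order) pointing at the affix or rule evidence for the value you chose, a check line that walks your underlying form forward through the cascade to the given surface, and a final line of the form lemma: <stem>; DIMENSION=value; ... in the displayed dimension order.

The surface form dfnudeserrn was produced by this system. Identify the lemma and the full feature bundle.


underlying: df-nudesor-rn
ASPECT=ib - signalled by the affix -rn
KEL=ma - signalled by the affix df-
check: dfnudesorrn -> dfnudeserrn
lemma: nudesor; ASPECT=ib; KEL=ma


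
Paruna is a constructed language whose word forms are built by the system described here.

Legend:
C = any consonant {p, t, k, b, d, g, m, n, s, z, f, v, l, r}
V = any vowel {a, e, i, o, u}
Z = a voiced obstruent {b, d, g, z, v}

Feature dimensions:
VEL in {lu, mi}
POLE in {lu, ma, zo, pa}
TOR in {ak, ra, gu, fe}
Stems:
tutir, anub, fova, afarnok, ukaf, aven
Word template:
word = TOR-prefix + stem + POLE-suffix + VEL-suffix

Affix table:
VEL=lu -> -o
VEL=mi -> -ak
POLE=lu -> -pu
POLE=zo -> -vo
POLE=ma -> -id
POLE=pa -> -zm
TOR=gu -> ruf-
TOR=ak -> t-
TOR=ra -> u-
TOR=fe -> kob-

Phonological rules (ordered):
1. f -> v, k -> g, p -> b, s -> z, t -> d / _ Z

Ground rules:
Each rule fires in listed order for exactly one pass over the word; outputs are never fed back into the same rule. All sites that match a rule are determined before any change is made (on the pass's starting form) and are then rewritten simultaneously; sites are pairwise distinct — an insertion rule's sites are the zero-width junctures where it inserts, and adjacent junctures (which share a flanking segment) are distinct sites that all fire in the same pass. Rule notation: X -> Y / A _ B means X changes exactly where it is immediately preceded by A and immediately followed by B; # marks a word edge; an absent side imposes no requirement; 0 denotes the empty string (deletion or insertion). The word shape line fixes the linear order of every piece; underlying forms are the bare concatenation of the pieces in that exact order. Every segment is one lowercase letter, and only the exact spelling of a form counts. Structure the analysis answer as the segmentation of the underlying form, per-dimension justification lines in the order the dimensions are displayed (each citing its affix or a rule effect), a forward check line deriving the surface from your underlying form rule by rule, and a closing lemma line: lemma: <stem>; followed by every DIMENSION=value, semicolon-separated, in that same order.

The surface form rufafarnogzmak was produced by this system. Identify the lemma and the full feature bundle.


underlying: ruf-afarnok-zm-ak
VEL=mi - signalled by the affix -ak
POLE=pa - signalled by the affix -zm
TOR=gu - signalled by the affix ruf-
check: rufafarnokzmak -> rufafarnogzmak
lemma: afarnok; VEL=mi; POLE=pa; TOR=gu


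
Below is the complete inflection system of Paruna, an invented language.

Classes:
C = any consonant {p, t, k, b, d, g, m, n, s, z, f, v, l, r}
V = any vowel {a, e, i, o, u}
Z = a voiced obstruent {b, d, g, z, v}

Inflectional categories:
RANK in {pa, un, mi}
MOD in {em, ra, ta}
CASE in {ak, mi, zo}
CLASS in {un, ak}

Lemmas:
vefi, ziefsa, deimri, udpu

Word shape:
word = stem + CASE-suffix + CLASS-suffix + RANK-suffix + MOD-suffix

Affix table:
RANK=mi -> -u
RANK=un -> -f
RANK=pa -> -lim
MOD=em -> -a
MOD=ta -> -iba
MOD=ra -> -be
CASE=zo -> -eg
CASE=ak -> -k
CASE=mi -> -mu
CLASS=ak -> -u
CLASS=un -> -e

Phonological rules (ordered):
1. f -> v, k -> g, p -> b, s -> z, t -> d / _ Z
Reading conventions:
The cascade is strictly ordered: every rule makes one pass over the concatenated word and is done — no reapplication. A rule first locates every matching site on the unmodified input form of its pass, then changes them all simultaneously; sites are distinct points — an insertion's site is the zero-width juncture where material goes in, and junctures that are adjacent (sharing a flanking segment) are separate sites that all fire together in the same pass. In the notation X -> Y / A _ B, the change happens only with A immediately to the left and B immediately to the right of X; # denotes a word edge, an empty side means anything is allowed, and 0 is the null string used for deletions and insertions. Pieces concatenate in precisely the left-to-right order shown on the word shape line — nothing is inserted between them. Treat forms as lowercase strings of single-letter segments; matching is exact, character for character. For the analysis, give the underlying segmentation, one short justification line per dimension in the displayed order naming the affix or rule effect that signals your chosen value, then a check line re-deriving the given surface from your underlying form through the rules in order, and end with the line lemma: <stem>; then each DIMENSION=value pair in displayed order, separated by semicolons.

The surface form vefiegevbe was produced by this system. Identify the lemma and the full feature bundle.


underlying: vefi-eg-e-f-be
RANK=un - signalled by the affix -f
MOD=ra - signalled by the affix -be
CASE=zo - signalled by the affix -eg
CLASS=un - signalled by the affix -e
check: vefiegefbe -> vefiegevbe
lemma: vefi; RANK=un; MOD=ra; CASE=zo; CLASS=un


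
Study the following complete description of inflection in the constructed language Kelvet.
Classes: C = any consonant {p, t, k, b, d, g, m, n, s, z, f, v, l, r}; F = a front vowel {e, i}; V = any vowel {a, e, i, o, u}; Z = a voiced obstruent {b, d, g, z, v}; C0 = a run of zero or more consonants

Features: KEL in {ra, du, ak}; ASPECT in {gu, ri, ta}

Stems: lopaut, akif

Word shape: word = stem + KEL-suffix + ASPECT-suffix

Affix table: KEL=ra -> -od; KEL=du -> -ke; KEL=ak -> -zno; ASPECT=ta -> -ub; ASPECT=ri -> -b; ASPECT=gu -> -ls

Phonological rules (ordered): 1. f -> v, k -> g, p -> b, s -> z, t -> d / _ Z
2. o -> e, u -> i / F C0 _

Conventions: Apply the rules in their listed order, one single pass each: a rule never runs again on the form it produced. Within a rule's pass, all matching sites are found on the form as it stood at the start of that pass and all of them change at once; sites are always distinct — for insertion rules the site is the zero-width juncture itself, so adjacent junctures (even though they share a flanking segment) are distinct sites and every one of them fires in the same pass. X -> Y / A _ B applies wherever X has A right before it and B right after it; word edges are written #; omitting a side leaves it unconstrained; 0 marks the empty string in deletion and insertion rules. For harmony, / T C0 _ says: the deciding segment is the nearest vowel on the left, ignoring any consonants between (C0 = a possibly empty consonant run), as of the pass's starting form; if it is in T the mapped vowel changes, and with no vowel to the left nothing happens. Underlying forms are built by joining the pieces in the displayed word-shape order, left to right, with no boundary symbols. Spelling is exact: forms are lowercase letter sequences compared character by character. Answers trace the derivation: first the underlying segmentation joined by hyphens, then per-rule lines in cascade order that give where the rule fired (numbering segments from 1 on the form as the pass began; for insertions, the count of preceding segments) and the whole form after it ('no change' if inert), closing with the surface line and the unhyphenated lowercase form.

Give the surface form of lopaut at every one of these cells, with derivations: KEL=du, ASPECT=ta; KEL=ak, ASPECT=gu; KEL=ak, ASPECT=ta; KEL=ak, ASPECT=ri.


cell KEL=du, ASPECT=ta:
underlying: lopaut-ke-ub
1. f -> v, k -> g, p -> b, s -> z, t -> d / _ Z: no change
2. o -> e, u -> i / F C0 _: fires at position(s) 9: lopautkeib
surface: lopautkeib

cell KEL=ak, ASPECT=gu:
underlying: lopaut-zno-ls
1. f -> v, k -> g, p -> b, s -> z, t -> d / _ Z: fires at position(s) 6: lopaudznols
2. o -> e, u -> i / F C0 _: no change
surface: lopaudznols

cell KEL=ak, ASPECT=ta:
underlying: lopaut-zno-ub
1. f -> v, k -> g, p -> b, s -> z, t -> d / _ Z: fires at position(s) 6: lopaudznoub
2. o -> e, u -> i / F C0 _: no change
surface: lopaudznoub

cell KEL=ak, ASPECT=ri:
underlying: lopaut-zno-b
1. f -> v, k -> g, p -> b, s -> z, t -> d / _ Z: fires at position(s) 6: lopaudznob
2. o -> e, u -> i / F C0 _: no change
surface: lopaudznob


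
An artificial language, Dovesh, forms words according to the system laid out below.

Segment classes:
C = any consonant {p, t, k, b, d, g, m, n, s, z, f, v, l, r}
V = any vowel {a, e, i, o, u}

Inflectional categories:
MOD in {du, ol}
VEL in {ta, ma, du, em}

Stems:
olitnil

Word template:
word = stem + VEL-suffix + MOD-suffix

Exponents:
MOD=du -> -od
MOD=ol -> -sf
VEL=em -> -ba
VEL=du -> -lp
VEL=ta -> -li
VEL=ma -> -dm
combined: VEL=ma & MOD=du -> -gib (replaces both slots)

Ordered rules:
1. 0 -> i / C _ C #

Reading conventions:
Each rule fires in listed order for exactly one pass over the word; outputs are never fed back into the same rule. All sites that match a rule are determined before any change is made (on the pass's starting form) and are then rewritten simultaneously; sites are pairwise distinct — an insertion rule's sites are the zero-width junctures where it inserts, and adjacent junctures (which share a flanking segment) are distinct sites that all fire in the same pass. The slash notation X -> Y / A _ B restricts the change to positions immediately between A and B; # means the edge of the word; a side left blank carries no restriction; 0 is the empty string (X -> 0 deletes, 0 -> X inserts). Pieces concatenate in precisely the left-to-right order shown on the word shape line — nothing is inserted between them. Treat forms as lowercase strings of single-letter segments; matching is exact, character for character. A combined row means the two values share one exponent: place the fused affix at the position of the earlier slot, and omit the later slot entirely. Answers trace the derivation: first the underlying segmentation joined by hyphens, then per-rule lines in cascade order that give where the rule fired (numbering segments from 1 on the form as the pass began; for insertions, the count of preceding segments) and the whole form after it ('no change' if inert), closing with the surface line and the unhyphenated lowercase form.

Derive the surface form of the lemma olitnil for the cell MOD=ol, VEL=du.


underlying: olitnil-lp-sf
1. 0 -> i / C _ C #: inserts after position(s) 10: olitnillpsif
surface: olitnillpsif


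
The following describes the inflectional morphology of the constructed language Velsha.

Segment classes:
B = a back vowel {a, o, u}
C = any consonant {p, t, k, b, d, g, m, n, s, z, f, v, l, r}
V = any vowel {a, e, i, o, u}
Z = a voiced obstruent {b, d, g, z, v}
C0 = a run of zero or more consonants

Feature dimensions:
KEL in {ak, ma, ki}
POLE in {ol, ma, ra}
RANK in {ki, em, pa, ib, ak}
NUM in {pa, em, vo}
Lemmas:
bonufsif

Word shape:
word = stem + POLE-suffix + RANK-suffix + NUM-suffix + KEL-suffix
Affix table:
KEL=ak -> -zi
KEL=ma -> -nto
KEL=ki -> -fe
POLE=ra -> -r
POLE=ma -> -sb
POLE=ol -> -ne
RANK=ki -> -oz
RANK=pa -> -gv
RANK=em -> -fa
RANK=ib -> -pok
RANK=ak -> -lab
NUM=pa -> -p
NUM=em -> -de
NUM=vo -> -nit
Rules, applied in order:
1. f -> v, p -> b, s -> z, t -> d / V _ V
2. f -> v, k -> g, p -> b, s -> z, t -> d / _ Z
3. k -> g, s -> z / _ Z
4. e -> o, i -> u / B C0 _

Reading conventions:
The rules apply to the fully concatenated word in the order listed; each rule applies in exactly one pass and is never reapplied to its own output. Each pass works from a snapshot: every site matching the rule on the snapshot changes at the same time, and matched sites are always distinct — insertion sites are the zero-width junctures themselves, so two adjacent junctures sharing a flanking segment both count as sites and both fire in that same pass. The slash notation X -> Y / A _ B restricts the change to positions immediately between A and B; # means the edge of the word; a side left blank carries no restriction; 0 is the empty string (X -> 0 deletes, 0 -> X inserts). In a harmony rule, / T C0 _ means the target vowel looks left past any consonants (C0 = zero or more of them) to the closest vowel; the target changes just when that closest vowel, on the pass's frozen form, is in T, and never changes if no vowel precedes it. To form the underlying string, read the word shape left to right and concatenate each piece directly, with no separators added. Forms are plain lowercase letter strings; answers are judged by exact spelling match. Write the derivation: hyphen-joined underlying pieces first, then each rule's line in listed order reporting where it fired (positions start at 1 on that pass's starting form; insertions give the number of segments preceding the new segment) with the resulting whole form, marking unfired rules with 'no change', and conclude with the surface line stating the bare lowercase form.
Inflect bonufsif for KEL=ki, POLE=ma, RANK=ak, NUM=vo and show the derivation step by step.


underlying: bonufsif-sb-lab-nit-fe
1. f -> v, p -> b, s -> z, t -> d / V _ V: no change
2. f -> v, k -> g, p -> b, s -> z, t -> d / _ Z: fires at position(s) 9: bonufsifzblabnitfe
3. k -> g, s -> z / _ Z: no change
4. e -> o, i -> u / B C0 _: fires at position(s) 7, 15: bonufsufzblabnutfe
surface: bonufsufzblabnutfe


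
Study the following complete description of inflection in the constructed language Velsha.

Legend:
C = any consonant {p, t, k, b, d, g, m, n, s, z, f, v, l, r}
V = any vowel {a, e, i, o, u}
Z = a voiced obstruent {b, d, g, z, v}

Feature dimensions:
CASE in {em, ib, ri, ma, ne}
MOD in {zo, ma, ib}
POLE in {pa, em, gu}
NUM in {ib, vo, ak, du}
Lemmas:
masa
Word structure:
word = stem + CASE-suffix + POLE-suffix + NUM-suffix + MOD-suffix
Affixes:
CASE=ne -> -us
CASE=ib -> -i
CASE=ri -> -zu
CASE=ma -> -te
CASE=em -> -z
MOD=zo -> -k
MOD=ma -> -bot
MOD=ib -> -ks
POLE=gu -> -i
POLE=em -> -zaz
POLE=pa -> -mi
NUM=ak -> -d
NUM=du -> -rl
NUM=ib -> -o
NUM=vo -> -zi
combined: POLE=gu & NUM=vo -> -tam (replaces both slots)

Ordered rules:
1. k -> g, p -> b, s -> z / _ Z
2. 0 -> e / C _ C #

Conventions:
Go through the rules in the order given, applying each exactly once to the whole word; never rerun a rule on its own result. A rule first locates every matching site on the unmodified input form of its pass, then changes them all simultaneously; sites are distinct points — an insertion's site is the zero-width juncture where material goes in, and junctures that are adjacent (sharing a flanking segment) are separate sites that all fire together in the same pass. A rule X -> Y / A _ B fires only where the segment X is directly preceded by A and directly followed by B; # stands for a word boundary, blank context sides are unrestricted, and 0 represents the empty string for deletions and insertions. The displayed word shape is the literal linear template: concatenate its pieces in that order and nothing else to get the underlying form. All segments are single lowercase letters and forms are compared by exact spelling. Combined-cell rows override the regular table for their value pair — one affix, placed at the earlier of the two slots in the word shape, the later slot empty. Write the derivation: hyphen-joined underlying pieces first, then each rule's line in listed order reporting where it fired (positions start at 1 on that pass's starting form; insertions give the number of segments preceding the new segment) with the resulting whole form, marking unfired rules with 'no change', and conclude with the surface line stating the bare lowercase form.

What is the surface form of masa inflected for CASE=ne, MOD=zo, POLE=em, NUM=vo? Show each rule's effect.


underlying: masa-us-zaz-zi-k
1. k -> g, p -> b, s -> z / _ Z: fires at position(s) 6: masauzzazzik
2. 0 -> e / C _ C #: no change
surface: masauzzazzik
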